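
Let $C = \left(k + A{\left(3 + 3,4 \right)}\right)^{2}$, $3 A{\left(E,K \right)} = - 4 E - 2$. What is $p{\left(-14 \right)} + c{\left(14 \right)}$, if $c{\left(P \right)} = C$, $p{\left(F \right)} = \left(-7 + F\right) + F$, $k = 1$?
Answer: $\frac{214}{9} \approx 23.778$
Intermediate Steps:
$A{\left(E,K \right)} = - \frac{2}{3} - \frac{4 E}{3}$ ($A{\left(E,K \right)} = \frac{- 4 E - 2}{3} = \frac{-2 - 4 E}{3} = - \frac{2}{3} - \frac{4 E}{3}$)
$p{\left(F \right)} = -7 + 2 F$
$C = \frac{529}{9}$ ($C = \left(1 - \left(\frac{2}{3} + \frac{4 \left(3 + 3\right)}{3}\right)\right)^{2} = \left(1 - \frac{26}{3}\right)^{2} = \left(- \frac{23}{3}\right)^{2} = \frac{529}{9} \approx 58.778$)
$c{\left(P \right)} = \frac{529}{9}$
$p{\left(-14 \right)} + c{\left(14 \right)} = \left(-7 + 2 \left(-14\right)\right) + \frac{529}{9} = \left(-7 - 28\right) + \frac{529}{9} = -35 + \frac{529}{9} = \frac{214}{9}$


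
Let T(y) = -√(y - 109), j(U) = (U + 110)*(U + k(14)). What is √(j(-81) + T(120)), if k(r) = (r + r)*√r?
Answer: √(-2349 - √11 + 812*√14) ≈ 26.190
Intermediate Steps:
k(r) = 2*r^(3/2) (k(r) = (2*r)*√r = 2*r^(3/2))
j(U) = (110 + U)*(U + 28*√14) (j(U) = (U + 110)*(U + 2*14^(3/2)) = (110 + U)*(U + 2*(14*√14)) = (110 + U)*(U + 28*√14))
T(y) = -√(-109 + y)
√(j(-81) + T(120)) = √(((-81)² + 110*(-81) + 3080*√14 + 28*(-81)*√14) - √(-109 + 120)) = √((6561 - 8910 + 3080*√14 - 2268*√14) - √11) = √((-2349 + 812*√14) - √11) = √(-2349 - √11 + 812*√14)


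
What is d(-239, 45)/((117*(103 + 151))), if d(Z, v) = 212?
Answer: 106/14859 ≈ 0.0071337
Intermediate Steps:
d(-239, 45)/((117*(103 + 151))) = 212/((117*(103 + 151))) = 212/((117*254)) = 212/29718 = 212*(1/29718) = 106/14859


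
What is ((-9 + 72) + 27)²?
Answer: 8100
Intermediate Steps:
((-9 + 72) + 27)² = (63 + 27)² = 90² = 8100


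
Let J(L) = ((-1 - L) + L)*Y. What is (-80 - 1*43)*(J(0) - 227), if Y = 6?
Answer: 28659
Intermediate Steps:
J(L) = -6 (J(L) = ((-1 - L) + L)*6 = -1*6 = -6)
(-80 - 1*43)*(J(0) - 227) = (-80 - 1*43)*(-6 - 227) = (-80 - 43)*(-233) = -123*(-233) = 28659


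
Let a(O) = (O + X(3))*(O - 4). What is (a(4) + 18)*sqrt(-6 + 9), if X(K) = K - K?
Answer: 18*sqrt(3) ≈ 31.177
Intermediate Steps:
X(K) = 0
a(O) = O*(-4 + O) (a(O) = (O + 0)*(O - 4) = O*(-4 + O))
(a(4) + 18)*sqrt(-6 + 9) = (4*(-4 + 4) + 18)*sqrt(-6 + 9) = (4*0 + 18)*sqrt(3) = (0 + 18)*sqrt(3) = 18*sqrt(3)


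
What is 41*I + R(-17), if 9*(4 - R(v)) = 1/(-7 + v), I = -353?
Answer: -3125303/216 ≈ -14469.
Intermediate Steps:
R(v) = 4 - 1/(9*(-7 + v))
41*I + R(-17) = 41*(-353) + (-253 + 36*(-17))/(9*(-7 - 17)) = -14473 + (⅑)*(-253 - 612)/(-24) = -14473 + (⅑)*(-1/24)*(-865) = -14473 + 865/216 = -3125303/216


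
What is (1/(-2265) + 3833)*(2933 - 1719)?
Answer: 10539637216/2265 ≈ 4.6533e+6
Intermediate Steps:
(1/(-2265) + 3833)*(2933 - 1719) = (-1/2265 + 3833)*1214 = (8681744/2265)*1214 = 10539637216/2265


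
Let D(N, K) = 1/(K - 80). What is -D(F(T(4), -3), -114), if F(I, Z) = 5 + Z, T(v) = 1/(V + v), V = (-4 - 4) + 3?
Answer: 1/194 ≈ 0.0051546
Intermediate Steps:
V = -5 (V = -8 + 3 = -5)
T(v) = 1/(-5 + v)
D(N, K) = 1/(-80 + K)
-D(F(T(4), -3), -114) = -1/(-80 - 114) = -1/(-194) = -1*(-1/194) = 1/194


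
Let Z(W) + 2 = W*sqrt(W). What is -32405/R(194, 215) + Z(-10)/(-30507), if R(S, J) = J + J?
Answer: -197715695/2623602 + 10*I*sqrt(10)/30507 ≈ -75.36 + 0.0010366*I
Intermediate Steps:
Z(W) = -2 + W**(3/2) (Z(W) = -2 + W*sqrt(W) = -2 + W**(3/2))
R(S, J) = 2*J
-32405/R(194, 215) + Z(-10)/(-30507) = -32405/(2*215) + (-2 + (-10)**(3/2))/(-30507) = -32405/430 + (-2 - 10*I*sqrt(10))*(-1/30507) = -32405*1/430 + (2/30507 + 10*I*sqrt(10)/30507) = -6481/86 + (2/30507 + 10*I*sqrt(10)/30507) = -197715695/2623602 + 10*I*sqrt(10)/30507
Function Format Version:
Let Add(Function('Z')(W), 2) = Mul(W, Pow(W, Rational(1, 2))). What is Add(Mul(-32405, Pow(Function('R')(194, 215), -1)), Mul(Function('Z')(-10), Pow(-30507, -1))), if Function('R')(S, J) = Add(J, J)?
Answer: Add(Rational(-197715695, 2623602), Mul(Rational(10, 30507), I, Pow(10, Rational(1, 2)))) ≈ Add(-75.360, Mul(0.0010366, I))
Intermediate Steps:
Function('Z')(W) = Add(-2, Pow(W, Rational(3, 2))) (Function('Z')(W) = Add(-2, Mul(W, Pow(W, Rational(1, 2)))) = Add(-2, Pow(W, Rational(3, 2))))
Function('R')(S, J) = Mul(2, J)
Add(Mul(-32405, Pow(Function('R')(194, 215), -1)), Mul(Function('Z')(-10), Pow(-30507, -1))) = Add(Mul(-32405, Pow(Mul(2, 215), -1)), Mul(Add(-2, Pow(-10, Rational(3, 2))), Pow(-30507, -1))) = Add(Mul(-32405, Pow(430, -1)), Mul(Add(-2, Mul(-10, I, Pow(10, Rational(1, 2)))), Rational(-1, 30507))) = Add(Mul(-32405, Rational(1, 430)), Add(Rational(2, 30507), Mul(Rational(10, 30507), I, Pow(10, Rational(1, 2))))) = Add(Rational(-6481, 86), Add(Rational(2, 30507), Mul(Rational(10, 30507), I, Pow(10, Rational(1, 2))))) = Add(Rational(-197715695, 2623602), Mul(Rational(10, 30507), I, Pow(10, Rational(1, 2))))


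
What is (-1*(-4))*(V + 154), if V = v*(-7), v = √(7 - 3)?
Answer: 560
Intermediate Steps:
v = 2 (v = √4 = 2)
V = -14 (V = 2*(-7) = -14)
(-1*(-4))*(V + 154) = (-1*(-4))*(-14 + 154) = 4*140 = 560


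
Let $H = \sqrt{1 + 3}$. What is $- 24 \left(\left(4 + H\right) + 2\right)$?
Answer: $-192$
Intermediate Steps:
$H = 2$ ($H = \sqrt{4} = 2$)
$- 24 \left(\left(4 + H\right) + 2\right) = - 24 \left(\left(4 + 2\right) + 2\right) = - 24 \left(6 + 2\right) = \left(-24\right) 8 = -192$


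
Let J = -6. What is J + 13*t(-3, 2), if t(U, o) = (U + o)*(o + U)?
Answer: 7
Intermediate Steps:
t(U, o) = (U + o)² (t(U, o) = (U + o)*(U + o) = (U + o)²)
J + 13*t(-3, 2) = -6 + 13*(-3 + 2)² = -6 + 13*(-1)² = -6 + 13*1 = -6 + 13 = 7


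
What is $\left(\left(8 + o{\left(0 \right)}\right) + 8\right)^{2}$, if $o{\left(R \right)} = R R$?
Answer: $256$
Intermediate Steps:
$o{\left(R \right)} = R^{2}$
$\left(\left(8 + o{\left(0 \right)}\right) + 8\right)^{2} = \left(\left(8 + 0^{2}\right) + 8\right)^{2} = \left(\left(8 + 0\right) + 8\right)^{2} = \left(8 + 8\right)^{2} = 16^{2} = 256$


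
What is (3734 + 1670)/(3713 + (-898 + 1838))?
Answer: 5404/4653 ≈ 1.1614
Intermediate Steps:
(3734 + 1670)/(3713 + (-898 + 1838)) = 5404/(3713 + 940) = 5404/4653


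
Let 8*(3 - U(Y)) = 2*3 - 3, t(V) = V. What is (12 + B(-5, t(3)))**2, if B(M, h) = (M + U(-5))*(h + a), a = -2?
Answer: 5929/64 ≈ 92.641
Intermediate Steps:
U(Y) = 21/8 (U(Y) = 3 - (2*3 - 3)/8 = 3 - (6 - 3)/8 = 3 - 1/8*3 = 3 - 3/8 = 21/8)
B(M, h) = (-2 + h)*(21/8 + M) (B(M, h) = (M + 21/8)*(h - 2) = (21/8 + M)*(-2 + h) = (-2 + h)*(21/8 + M))
(12 + B(-5, t(3)))**2 = (12 + (-21/4 - 2*(-5) + (21/8)*3 - 5*3))**2 = (12 + (-21/4 + 10 + 63/8 - 15))**2 = (12 - 19/8)**2 = (77/8)**2 = 5929/64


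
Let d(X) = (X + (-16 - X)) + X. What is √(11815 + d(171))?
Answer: 3*√1330 ≈ 109.41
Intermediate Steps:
d(X) = -16 + X
√(11815 + d(171)) = √(11815 + (-16 + 171)) = √(11815 + 155) = √11970 = 3*√1330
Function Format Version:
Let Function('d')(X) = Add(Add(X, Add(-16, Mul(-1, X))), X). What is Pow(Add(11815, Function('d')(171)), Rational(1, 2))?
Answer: Mul(3, Pow(1330, Rational(1, 2))) ≈ 109.41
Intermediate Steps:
Function('d')(X) = Add(-16, X)
Pow(Add(11815, Function('d')(171)), Rational(1, 2)) = Pow(Add(11815, Add(-16, 171)), Rational(1, 2)) = Pow(Add(11815, 155), Rational(1, 2)) = Pow(11970, Rational(1, 2)) = Mul(3, Pow(1330, Rational(1, 2)))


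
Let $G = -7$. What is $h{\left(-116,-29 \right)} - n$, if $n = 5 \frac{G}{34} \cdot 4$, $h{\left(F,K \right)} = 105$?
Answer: $\frac{1855}{17} \approx 109.12$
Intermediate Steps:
$n = - \frac{70}{17}$ ($n = 5 \left(- \frac{7}{34}\right) 4 = \left(- \frac{35}{34}\right) 4 = - \frac{70}{17} \approx -4.1176$)
$h{\left(-116,-29 \right)} - n = 105 - - \frac{70}{17} = 105 + \frac{70}{17} = \frac{1855}{17}$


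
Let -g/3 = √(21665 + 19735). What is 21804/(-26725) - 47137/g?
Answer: -21804/26725 + 47137*√46/4140 ≈ 76.406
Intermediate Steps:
g = -90*√46 (g = -3*√(21665 + 19735) = -90*√46 ≈ -610.41)
21804/(-26725) - 47137/g = 21804/(-26725) - 47137*(-√46/4140) = 21804*(-1/26725) - (-47137)*√46/4140 = -21804/26725 + 47137*√46/4140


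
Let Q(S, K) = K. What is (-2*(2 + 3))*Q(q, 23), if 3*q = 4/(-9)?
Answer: -230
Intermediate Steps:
q = -4/27 (q = (4/(-9))/3 = (4*(-1/9))/3 = (1/3)*(-4/9) = -4/27 ≈ -0.14815)
(-2*(2 + 3))*Q(q, 23) = -2*(2 + 3)*23 = -2*5*23 = -10*23 = -230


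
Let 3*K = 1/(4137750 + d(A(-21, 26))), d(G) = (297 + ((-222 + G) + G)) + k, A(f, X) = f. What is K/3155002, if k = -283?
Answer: 1/39161462325000 ≈ 2.5535e-14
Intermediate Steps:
d(G) = -208 + 2*G (d(G) = (297 + ((-222 + G) + G)) - 283 = (297 + (-222 + 2*G)) - 283 = (75 + 2*G) - 283 = -208 + 2*G)
K = 1/12412500 (K = 1/(3*(4137750 + (-208 + 2*(-21)))) = 1/(3*(4137750 + (-208 - 42))) = 1/(3*(4137750 - 250)) = (⅓)/4137500 = (⅓)*(1/4137500) = 1/12412500 ≈ 8.0564e-8)
K/3155002 = (1/12412500)/3155002 = (1/12412500)*(1/3155002) = 1/39161462325000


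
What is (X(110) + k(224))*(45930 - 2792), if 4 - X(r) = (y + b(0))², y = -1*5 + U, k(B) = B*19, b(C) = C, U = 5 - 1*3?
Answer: 183379638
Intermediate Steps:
U = 2 (U = 5 - 3 = 2)
k(B) = 19*B
y = -3 (y = -1*5 + 2 = -5 + 2 = -3)
X(r) = -5 (X(r) = 4 - (-3 + 0)² = 4 - 1*(-3)² = 4 - 1*9 = 4 - 9 = -5)
(X(110) + k(224))*(45930 - 2792) = (-5 + 19*224)*(45930 - 2792) = (-5 + 4256)*43138 = 4251*43138 = 183379638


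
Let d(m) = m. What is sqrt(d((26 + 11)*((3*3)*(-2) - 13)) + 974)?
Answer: I*sqrt(173) ≈ 13.153*I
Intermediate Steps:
sqrt(d((26 + 11)*((3*3)*(-2) - 13)) + 974) = sqrt((26 + 11)*((3*3)*(-2) - 13) + 974) = sqrt(37*(9*(-2) - 13) + 974) = sqrt(37*(-18 - 13) + 974) = sqrt(37*(-31) + 974) = sqrt(-1147 + 974) = sqrt(-173) = I*sqrt(173)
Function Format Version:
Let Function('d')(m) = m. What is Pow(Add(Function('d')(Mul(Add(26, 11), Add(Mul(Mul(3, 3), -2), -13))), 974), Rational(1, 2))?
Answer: Mul(I, Pow(173, Rational(1, 2))) ≈ Mul(13.153, I)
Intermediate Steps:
Pow(Add(Function('d')(Mul(Add(26, 11), Add(Mul(Mul(3, 3), -2), -13))), 974), Rational(1, 2)) = Pow(Add(Mul(Add(26, 11), Add(Mul(Mul(3, 3), -2), -13)), 974), Rational(1, 2)) = Pow(Add(Mul(37, Add(Mul(9, -2), -13)), 974), Rational(1, 2)) = Pow(Add(Mul(37, Add(-18, -13)), 974), Rational(1, 2)) = Pow(Add(Mul(37, -31), 974), Rational(1, 2)) = Pow(Add(-1147, 974), Rational(1, 2)) = Pow(-173, Rational(1, 2)) = Mul(I, Pow(173, Rational(1, 2)))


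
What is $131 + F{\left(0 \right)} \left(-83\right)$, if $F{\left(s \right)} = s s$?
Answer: $131$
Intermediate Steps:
$F{\left(s \right)} = s^{2}$
$131 + F{\left(0 \right)} \left(-83\right) = 131 + 0^{2} \left(-83\right) = 131 + 0 \left(-83\right) = 131 + 0 = 131$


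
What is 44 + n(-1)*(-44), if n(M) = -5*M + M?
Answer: -132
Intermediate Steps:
n(M) = -4*M
44 + n(-1)*(-44) = 44 - 4*(-1)*(-44) = 44 + 4*(-44) = 44 - 176 = -132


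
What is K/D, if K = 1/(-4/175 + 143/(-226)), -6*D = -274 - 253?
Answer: -79100/4554861 ≈ -0.017366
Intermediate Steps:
D = 527/6 (D = -(-274 - 253)/6 = -⅙*(-527) = 527/6 ≈ 87.833)
K = -39550/25929 (K = 1/(-4*1/175 + 143*(-1/226)) = 1/(-4/175 - 143/226) = 1/(-25929/39550) = -39550/25929 ≈ -1.5253)
K/D = -39550/(25929*527/6) = -39550/25929*6/527 = -79100/4554861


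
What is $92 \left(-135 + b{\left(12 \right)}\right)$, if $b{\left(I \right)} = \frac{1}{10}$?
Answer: $- \frac{62054}{5} \approx -12411.0$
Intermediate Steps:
$b{\left(I \right)} = \frac{1}{10}$
$92 \left(-135 + b{\left(12 \right)}\right) = 92 \left(-135 + \frac{1}{10}\right) = 92 \left(- \frac{1349}{10}\right) = - \frac{62054}{5}$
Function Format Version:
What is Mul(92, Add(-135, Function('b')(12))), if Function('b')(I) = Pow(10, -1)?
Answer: Rational(-62054, 5) ≈ -12411.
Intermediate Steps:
Function('b')(I) = Rational(1, 10)
Mul(92, Add(-135, Function('b')(12))) = Mul(92, Add(-135, Rational(1, 10))) = Mul(92, Rational(-1349, 10)) = Rational(-62054, 5)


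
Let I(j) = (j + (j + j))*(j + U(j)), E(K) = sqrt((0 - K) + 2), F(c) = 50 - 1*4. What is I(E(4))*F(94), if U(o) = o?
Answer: -552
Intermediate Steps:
F(c) = 46 (F(c) = 50 - 4 = 46)
E(K) = sqrt(2 - K) (E(K) = sqrt(-K + 2) = sqrt(2 - K))
I(j) = 6*j**2 (I(j) = (j + (j + j))*(j + j) = (j + 2*j)*(2*j) = (3*j)*(2*j) = 6*j**2)
I(E(4))*F(94) = (6*(sqrt(2 - 1*4))**2)*46 = (6*(sqrt(2 - 4))**2)*46 = (6*(sqrt(-2))**2)*46 = (6*(I*sqrt(2))**2)*46 = (6*(-2))*46 = -12*46 = -552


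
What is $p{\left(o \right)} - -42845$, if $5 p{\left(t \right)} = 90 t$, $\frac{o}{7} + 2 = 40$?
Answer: $47633$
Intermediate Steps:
$o = 266$ ($o = -14 + 7 \cdot 40 = -14 + 280 = 266$)
$p{\left(t \right)} = 18 t$ ($p{\left(t \right)} = \frac{90 t}{5} = 18 t$)
$p{\left(o \right)} - -42845 = 18 \cdot 266 - -42845 = 4788 + 42845 = 47633$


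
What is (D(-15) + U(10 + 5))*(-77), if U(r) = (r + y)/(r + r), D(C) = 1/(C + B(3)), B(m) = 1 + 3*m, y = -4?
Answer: -77/6 ≈ -12.833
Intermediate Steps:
D(C) = 1/(10 + C) (D(C) = 1/(C + (1 + 3*3)) = 1/(C + (1 + 9)) = 1/(C + 10) = 1/(10 + C))
U(r) = (-4 + r)/(2*r) (U(r) = (r - 4)/(r + r) = (-4 + r)/((2*r)) = (-4 + r)*(1/(2*r)) = (-4 + r)/(2*r))
(D(-15) + U(10 + 5))*(-77) = (1/(10 - 15) + (-4 + (10 + 5))/(2*(10 + 5)))*(-77) = (1/(-5) + (½)*(-4 + 15)/15)*(-77) = (-⅕ + (½)*(1/15)*11)*(-77) = (-⅕ + 11/30)*(-77) = (⅙)*(-77) = -77/6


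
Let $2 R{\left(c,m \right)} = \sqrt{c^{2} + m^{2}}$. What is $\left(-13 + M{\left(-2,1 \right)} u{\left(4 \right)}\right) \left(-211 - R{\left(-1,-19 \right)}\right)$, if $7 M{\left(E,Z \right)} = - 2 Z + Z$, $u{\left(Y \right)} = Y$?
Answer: $\frac{20045}{7} + \frac{95 \sqrt{362}}{14} \approx 2992.7$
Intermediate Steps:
$R{\left(c,m \right)} = \frac{\sqrt{c^{2} + m^{2}}}{2}$
$M{\left(E,Z \right)} = - \frac{Z}{7}$ ($M{\left(E,Z \right)} = \frac{- 2 Z + Z}{7} = \frac{\left(-1\right) Z}{7} = - \frac{Z}{7}$)
$\left(-13 + M{\left(-2,1 \right)} u{\left(4 \right)}\right) \left(-211 - R{\left(-1,-19 \right)}\right) = \left(-13 + \left(- \frac{1}{7}\right) 1 \cdot 4\right) \left(-211 - \frac{\sqrt{\left(-1\right)^{2} + \left(-19\right)^{2}}}{2}\right) = \left(-13 - \frac{4}{7}\right) \left(-211 - \frac{\sqrt{1 + 361}}{2}\right) = \left(-13 - \frac{4}{7}\right) \left(-211 - \frac{\sqrt{362}}{2}\right) = - \frac{95 \left(-211 - \frac{\sqrt{362}}{2}\right)}{7} = \frac{20045}{7} + \frac{95 \sqrt{362}}{14}$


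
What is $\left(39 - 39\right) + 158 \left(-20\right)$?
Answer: $-3160$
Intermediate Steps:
$\left(39 - 39\right) + 158 \left(-20\right) = 0 - 3160 = -3160$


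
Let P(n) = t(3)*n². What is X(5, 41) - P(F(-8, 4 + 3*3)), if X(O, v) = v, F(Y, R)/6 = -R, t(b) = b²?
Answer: -54715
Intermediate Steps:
F(Y, R) = -6*R (F(Y, R) = 6*(-R) = -6*R)
P(n) = 9*n² (P(n) = 3²*n² = 9*n²)
X(5, 41) - P(F(-8, 4 + 3*3)) = 41 - 9*(-6*(4 + 3*3))² = 41 - 9*(-6*(4 + 9))² = 41 - 9*(-6*13)² = 41 - 9*(-78)² = 41 - 9*6084 = 41 - 1*54756 = 41 - 54756 = -54715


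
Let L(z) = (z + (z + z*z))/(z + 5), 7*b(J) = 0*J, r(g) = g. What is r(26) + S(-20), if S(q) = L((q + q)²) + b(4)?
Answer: 173662/107 ≈ 1623.0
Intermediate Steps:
b(J) = 0 (b(J) = (0*J)/7 = (⅐)*0 = 0)
L(z) = (z² + 2*z)/(5 + z) (L(z) = (z + (z + z²))/(5 + z) = (z² + 2*z)/(5 + z))
S(q) = 4*q²*(2 + 4*q²)/(5 + 4*q²) (S(q) = (q + q)²*(2 + (q + q)²)/(5 + (q + q)²) + 0 = (2*q)²*(2 + (2*q)²)/(5 + (2*q)²) + 0 = (4*q²)*(2 + 4*q²)/(5 + 4*q²) + 0 = 4*q²*(2 + 4*q²)/(5 + 4*q²) + 0 = 4*q²*(2 + 4*q²)/(5 + 4*q²))
r(26) + S(-20) = 26 + (-20)²*(8 + 16*(-20)²)/(5 + 4*(-20)²) = 26 + 400*(8 + 16*400)/(5 + 4*400) = 26 + 400*(8 + 6400)/(5 + 1600) = 26 + 400*6408/1605 = 26 + 400*(1/1605)*6408 = 26 + 170880/107 = 173662/107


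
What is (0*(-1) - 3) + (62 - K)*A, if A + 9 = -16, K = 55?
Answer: -178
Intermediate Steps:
A = -25 (A = -9 - 16 = -25)
(0*(-1) - 3) + (62 - K)*A = (0*(-1) - 3) + (62 - 1*55)*(-25) = (0 - 3) + (62 - 55)*(-25) = -3 + 7*(-25) = -3 - 175 = -178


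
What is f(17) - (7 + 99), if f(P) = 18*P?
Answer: 200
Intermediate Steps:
f(17) - (7 + 99) = 18*17 - (7 + 99) = 306 - 1*106 = 306 - 106 = 200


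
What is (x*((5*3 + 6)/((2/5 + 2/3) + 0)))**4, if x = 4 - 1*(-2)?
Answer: 797493650625/4096 ≈ 1.9470e+8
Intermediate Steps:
x = 6 (x = 4 + 2 = 6)
(x*((5*3 + 6)/((2/5 + 2/3) + 0)))**4 = (6*((5*3 + 6)/((2/5 + 2/3) + 0)))**4 = (6*((15 + 6)/((2*(1/5) + 2*(1/3)) + 0)))**4 = (6*(21/((2/5 + 2/3) + 0)))**4 = (6*(21/(16/15 + 0)))**4 = (6*(21/(16/15)))**4 = (6*(21*(15/16)))**4 = (6*(315/16))**4 = (945/8)**4 = 797493650625/4096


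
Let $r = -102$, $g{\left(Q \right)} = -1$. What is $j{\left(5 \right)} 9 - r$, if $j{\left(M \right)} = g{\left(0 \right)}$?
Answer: $93$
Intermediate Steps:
$j{\left(M \right)} = -1$
$j{\left(5 \right)} 9 - r = \left(-1\right) 9 - -102 = -9 + 102 = 93$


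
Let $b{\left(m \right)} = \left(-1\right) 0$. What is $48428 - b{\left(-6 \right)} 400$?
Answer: $48428$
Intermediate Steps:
$b{\left(m \right)} = 0$
$48428 - b{\left(-6 \right)} 400 = 48428 - 0 \cdot 400 = 48428 - 0 = 48428 + 0 = 48428$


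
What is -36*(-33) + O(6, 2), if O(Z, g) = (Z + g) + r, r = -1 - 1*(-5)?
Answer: 1200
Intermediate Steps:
r = 4 (r = -1 + 5 = 4)
O(Z, g) = 4 + Z + g (O(Z, g) = (Z + g) + 4 = 4 + Z + g)
-36*(-33) + O(6, 2) = -36*(-33) + (4 + 6 + 2) = 1188 + 12 = 1200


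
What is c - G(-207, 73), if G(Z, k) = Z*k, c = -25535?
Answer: -10424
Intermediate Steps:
c - G(-207, 73) = -25535 - (-207)*73 = -25535 - 1*(-15111) = -25535 + 15111 = -10424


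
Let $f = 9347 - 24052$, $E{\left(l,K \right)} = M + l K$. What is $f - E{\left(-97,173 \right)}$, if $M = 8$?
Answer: $2068$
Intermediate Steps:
$E{\left(l,K \right)} = 8 + K l$ ($E{\left(l,K \right)} = 8 + l K = 8 + K l$)
$f = -14705$ ($f = 9347 - 24052 = -14705$)
$f - E{\left(-97,173 \right)} = -14705 - \left(8 + 173 \left(-97\right)\right) = -14705 - \left(8 - 16781\right) = -14705 - -16773 = -14705 + 16773 = 2068$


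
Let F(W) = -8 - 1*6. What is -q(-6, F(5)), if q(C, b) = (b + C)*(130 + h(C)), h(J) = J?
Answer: 2480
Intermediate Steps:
F(W) = -14 (F(W) = -8 - 6 = -14)
q(C, b) = (130 + C)*(C + b) (q(C, b) = (b + C)*(130 + C) = (C + b)*(130 + C) = (130 + C)*(C + b))
-q(-6, F(5)) = -((-6)**2 + 130*(-6) + 130*(-14) - 6*(-14)) = -(36 - 780 - 1820 + 84) = -1*(-2480) = 2480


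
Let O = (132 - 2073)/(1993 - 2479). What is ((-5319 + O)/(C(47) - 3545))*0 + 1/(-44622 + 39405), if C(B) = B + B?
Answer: -1/5217 ≈ -0.00019168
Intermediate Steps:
C(B) = 2*B
O = 647/162 (O = -1941/(-486) = -1941*(-1/486) = 647/162 ≈ 3.9938)
((-5319 + O)/(C(47) - 3545))*0 + 1/(-44622 + 39405) = ((-5319 + 647/162)/(2*47 - 3545))*0 + 1/(-44622 + 39405) = -861031/(162*(94 - 3545))*0 + 1/(-5217) = -861031/162/(-3451)*0 - 1/5217 = -861031/162*(-1/3451)*0 - 1/5217 = (861031/559062)*0 - 1/5217 = 0 - 1/5217 = -1/5217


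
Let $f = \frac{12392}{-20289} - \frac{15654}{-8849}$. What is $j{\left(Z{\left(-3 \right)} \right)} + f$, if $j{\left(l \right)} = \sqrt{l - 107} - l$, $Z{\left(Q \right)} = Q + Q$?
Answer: $\frac{1285171364}{179537361} + i \sqrt{113} \approx 7.1582 + 10.63 i$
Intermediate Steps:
$Z{\left(Q \right)} = 2 Q$
$j{\left(l \right)} = \sqrt{-107 + l} - l$
$f = \frac{207947198}{179537361}$ ($f = 12392 \left(- \frac{1}{20289}\right) - - \frac{15654}{8849} = - \frac{12392}{20289} + \frac{15654}{8849} = \frac{207947198}{179537361} \approx 1.1582$)
$j{\left(Z{\left(-3 \right)} \right)} + f = \left(\sqrt{-107 + 2 \left(-3\right)} - 2 \left(-3\right)\right) + \frac{207947198}{179537361} = \left(\sqrt{-107 - 6} - -6\right) + \frac{207947198}{179537361} = \left(\sqrt{-113} + 6\right) + \frac{207947198}{179537361} = \left(i \sqrt{113} + 6\right) + \frac{207947198}{179537361} = \left(6 + i \sqrt{113}\right) + \frac{207947198}{179537361} = \frac{1285171364}{179537361} + i \sqrt{113}$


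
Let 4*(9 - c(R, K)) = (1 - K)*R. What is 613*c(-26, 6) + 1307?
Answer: -26197/2 ≈ -13099.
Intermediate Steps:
c(R, K) = 9 - R*(1 - K)/4 (c(R, K) = 9 - (1 - K)*R/4 = 9 - R*(1 - K)/4)
613*c(-26, 6) + 1307 = 613*(9 - ¼*(-26) + (¼)*6*(-26)) + 1307 = 613*(9 + 13/2 - 39) + 1307 = 613*(-47/2) + 1307 = -28811/2 + 1307 = -26197/2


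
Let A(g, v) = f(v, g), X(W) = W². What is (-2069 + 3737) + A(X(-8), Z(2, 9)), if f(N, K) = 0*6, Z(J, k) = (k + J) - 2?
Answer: 1668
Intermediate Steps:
Z(J, k) = -2 + J + k (Z(J, k) = (J + k) - 2 = -2 + J + k)
f(N, K) = 0
A(g, v) = 0
(-2069 + 3737) + A(X(-8), Z(2, 9)) = (-2069 + 3737) + 0 = 1668 + 0 = 1668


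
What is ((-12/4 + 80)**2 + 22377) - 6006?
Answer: 22300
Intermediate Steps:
((-12/4 + 80)**2 + 22377) - 6006 = ((-12*1/4 + 80)**2 + 22377) - 6006 = ((-3 + 80)**2 + 22377) - 6006 = (77**2 + 22377) - 6006 = (5929 + 22377) - 6006 = 28306 - 6006 = 22300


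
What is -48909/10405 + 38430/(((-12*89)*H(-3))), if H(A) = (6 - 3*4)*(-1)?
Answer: -39626279/3704180 ≈ -10.698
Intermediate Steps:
H(A) = 6 (H(A) = (6 - 12)*(-1) = -6*(-1) = 6)
-48909/10405 + 38430/(((-12*89)*H(-3))) = -48909/10405 + 38430/((-12*89*6)) = -48909*1/10405 + 38430/((-1068*6)) = -48909/10405 + 38430/(-6408) = -48909/10405 + 38430*(-1/6408) = -48909/10405 - 2135/356 = -39626279/3704180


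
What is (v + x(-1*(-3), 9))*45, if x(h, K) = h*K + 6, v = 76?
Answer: 4905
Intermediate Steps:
x(h, K) = 6 + K*h (x(h, K) = K*h + 6 = 6 + K*h)
(v + x(-1*(-3), 9))*45 = (76 + (6 + 9*(-1*(-3))))*45 = (76 + (6 + 9*3))*45 = (76 + (6 + 27))*45 = (76 + 33)*45 = 109*45 = 4905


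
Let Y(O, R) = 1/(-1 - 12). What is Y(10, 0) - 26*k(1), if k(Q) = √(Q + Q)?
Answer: -1/13 - 26*√2 ≈ -36.846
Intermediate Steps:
Y(O, R) = -1/13 (Y(O, R) = 1/(-13) = -1/13)
k(Q) = √2*√Q (k(Q) = √(2*Q) = √2*√Q)
Y(10, 0) - 26*k(1) = -1/13 - 26*√2*√1 = -1/13 - 26*√2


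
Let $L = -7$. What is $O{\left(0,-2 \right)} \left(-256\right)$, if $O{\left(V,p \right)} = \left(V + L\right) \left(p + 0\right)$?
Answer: $-3584$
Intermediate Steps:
$O{\left(V,p \right)} = p \left(-7 + V\right)$ ($O{\left(V,p \right)} = \left(V - 7\right) \left(p + 0\right) = \left(-7 + V\right) p = p \left(-7 + V\right)$)
$O{\left(0,-2 \right)} \left(-256\right) = - 2 \left(-7 + 0\right) \left(-256\right) = \left(-2\right) \left(-7\right) \left(-256\right) = 14 \left(-256\right) = -3584$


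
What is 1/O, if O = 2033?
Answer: 1/2033 ≈ 0.00049188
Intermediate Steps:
1/O = 1/2033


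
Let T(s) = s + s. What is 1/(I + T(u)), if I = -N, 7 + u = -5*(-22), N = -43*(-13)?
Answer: -1/353 ≈ -0.0028329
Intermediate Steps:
N = 559
u = 103 (u = -7 - 5*(-22) = -7 + 110 = 103)
I = -559 (I = -1*559 = -559)
T(s) = 2*s
1/(I + T(u)) = 1/(-559 + 2*103) = 1/(-559 + 206) = 1/(-353) = -1/353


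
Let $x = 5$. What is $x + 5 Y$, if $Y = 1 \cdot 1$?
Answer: $10$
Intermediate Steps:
$Y = 1$
$x + 5 Y = 5 + 5 \cdot 1 = 5 + 5 = 10$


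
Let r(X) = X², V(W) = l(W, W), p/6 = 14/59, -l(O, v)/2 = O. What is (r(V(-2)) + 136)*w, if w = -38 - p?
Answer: -353552/59 ≈ -5992.4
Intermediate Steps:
l(O, v) = -2*O
p = 84/59 (p = 6*(14/59) = 84/59 ≈ 1.4237)
V(W) = -2*W
w = -2326/59 (w = -38 - 1*84/59 = -38 - 84/59 = -2326/59 ≈ -39.424)
(r(V(-2)) + 136)*w = ((-2*(-2))² + 136)*(-2326/59) = (4² + 136)*(-2326/59) = (16 + 136)*(-2326/59) = 152*(-2326/59) = -353552/59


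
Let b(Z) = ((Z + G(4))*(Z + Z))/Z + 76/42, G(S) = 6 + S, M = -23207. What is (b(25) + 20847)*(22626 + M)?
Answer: -36461485/3 ≈ -1.2154e+7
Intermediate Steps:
b(Z) = 458/21 + 2*Z (b(Z) = ((Z + (6 + 4))*(Z + Z))/Z + 76/42 = ((Z + 10)*(2*Z))/Z + 76*(1/42) = ((10 + Z)*(2*Z))/Z + 38/21 = (2*Z*(10 + Z))/Z + 38/21 = (20 + 2*Z) + 38/21 = 458/21 + 2*Z)
(b(25) + 20847)*(22626 + M) = ((458/21 + 2*25) + 20847)*(22626 - 23207) = ((458/21 + 50) + 20847)*(-581) = (1508/21 + 20847)*(-581) = (439295/21)*(-581) = -36461485/3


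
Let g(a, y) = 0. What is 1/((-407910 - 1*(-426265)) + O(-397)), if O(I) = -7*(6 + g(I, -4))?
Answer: 1/18313 ≈ 5.4606e-5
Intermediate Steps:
O(I) = -42 (O(I) = -7*(6 + 0) = -7*6 = -42)
1/((-407910 - 1*(-426265)) + O(-397)) = 1/((-407910 - 1*(-426265)) - 42) = 1/((-407910 + 426265) - 42) = 1/(18355 - 42) = 1/18313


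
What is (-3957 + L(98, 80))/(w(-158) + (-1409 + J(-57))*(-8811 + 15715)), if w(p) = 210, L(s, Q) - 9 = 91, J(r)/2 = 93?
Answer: 3857/8443382 ≈ 0.00045681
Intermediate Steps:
J(r) = 186 (J(r) = 2*93 = 186)
L(s, Q) = 100 (L(s, Q) = 9 + 91 = 100)
(-3957 + L(98, 80))/(w(-158) + (-1409 + J(-57))*(-8811 + 15715)) = (-3957 + 100)/(210 + (-1409 + 186)*(-8811 + 15715)) = -3857/(210 - 1223*6904) = -3857/(210 - 8443592) = -3857/(-8443382) = -3857*(-1/8443382) = 3857/8443382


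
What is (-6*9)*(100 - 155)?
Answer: 2970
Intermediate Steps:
(-6*9)*(100 - 155) = -54*(-55) = 2970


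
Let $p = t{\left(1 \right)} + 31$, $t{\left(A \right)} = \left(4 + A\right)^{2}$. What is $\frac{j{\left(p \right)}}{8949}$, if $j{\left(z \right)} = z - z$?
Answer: $0$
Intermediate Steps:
$p = 56$ ($p = \left(4 + 1\right)^{2} + 31 = 5^{2} + 31 = 25 + 31 = 56$)
$j{\left(z \right)} = 0$
$\frac{j{\left(p \right)}}{8949} = \frac{0}{8949} = 0 \cdot \frac{1}{8949} = 0$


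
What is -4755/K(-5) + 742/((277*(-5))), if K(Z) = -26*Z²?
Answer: 48827/7202 ≈ 6.7796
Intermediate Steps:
-4755/K(-5) + 742/((277*(-5))) = -4755/((-26*(-5)²)) + 742/((277*(-5))) = -4755/((-26*25)) + 742/(-1385) = -4755/(-650) + 742*(-1/1385) = -4755*(-1/650) - 742/1385 = 951/130 - 742/1385 = 48827/7202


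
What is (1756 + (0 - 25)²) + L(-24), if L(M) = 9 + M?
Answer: 2366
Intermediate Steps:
(1756 + (0 - 25)²) + L(-24) = (1756 + (0 - 25)²) + (9 - 24) = (1756 + (-25)²) - 15 = (1756 + 625) - 15 = 2381 - 15 = 2366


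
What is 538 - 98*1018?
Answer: -99226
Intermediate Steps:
538 - 98*1018 = 538 - 99764 = -99226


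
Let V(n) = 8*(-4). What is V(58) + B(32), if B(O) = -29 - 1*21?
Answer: -82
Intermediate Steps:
V(n) = -32
B(O) = -50 (B(O) = -29 - 21 = -50)
V(58) + B(32) = -32 - 50 = -82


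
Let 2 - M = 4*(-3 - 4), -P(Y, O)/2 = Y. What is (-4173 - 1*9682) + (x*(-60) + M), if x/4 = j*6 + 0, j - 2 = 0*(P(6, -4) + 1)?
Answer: -16705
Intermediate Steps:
P(Y, O) = -2*Y
j = 2 (j = 2 + 0*(-2*6 + 1) = 2 + 0*(-12 + 1) = 2 + 0*(-11) = 2 + 0 = 2)
M = 30 (M = 2 - 4*(-3 - 4) = 2 - 4*(-7) = 2 - 1*(-28) = 2 + 28 = 30)
x = 48 (x = 4*(2*6 + 0) = 4*(12 + 0) = 4*12 = 48)
(-4173 - 1*9682) + (x*(-60) + M) = (-4173 - 1*9682) + (48*(-60) + 30) = (-4173 - 9682) + (-2880 + 30) = -13855 - 2850 = -16705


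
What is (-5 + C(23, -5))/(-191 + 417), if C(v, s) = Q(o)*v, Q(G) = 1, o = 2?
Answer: 9/113 ≈ 0.079646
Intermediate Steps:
C(v, s) = v (C(v, s) = 1*v = v)
(-5 + C(23, -5))/(-191 + 417) = (-5 + 23)/(-191 + 417) = 18/226 = 18*(1/226) = 9/113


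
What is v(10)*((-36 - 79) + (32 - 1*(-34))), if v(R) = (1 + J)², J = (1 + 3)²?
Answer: -14161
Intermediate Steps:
J = 16 (J = 4² = 16)
v(R) = 289 (v(R) = (1 + 16)² = 17² = 289)
v(10)*((-36 - 79) + (32 - 1*(-34))) = 289*((-36 - 79) + (32 - 1*(-34))) = 289*(-115 + (32 + 34)) = 289*(-115 + 66) = 289*(-49) = -14161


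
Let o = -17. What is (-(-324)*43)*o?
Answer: -236844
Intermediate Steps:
(-(-324)*43)*o = -(-324)*43*(-17) = -81*(-172)*(-17) = 13932*(-17) = -236844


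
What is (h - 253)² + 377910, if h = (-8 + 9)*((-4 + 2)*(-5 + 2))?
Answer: 438919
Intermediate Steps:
h = 6 (h = 1*(-2*(-3)) = 1*6 = 6)
(h - 253)² + 377910 = (6 - 253)² + 377910 = (-247)² + 377910 = 61009 + 377910 = 438919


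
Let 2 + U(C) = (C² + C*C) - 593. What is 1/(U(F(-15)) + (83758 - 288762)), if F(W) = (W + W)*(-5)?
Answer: -1/160599 ≈ -6.2267e-6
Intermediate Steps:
F(W) = -10*W (F(W) = (2*W)*(-5) = -10*W)
U(C) = -595 + 2*C² (U(C) = -2 + ((C² + C*C) - 593) = -2 + ((C² + C²) - 593) = -2 + (2*C² - 593) = -2 + (-593 + 2*C²) = -595 + 2*C²)
1/(U(F(-15)) + (83758 - 288762)) = 1/((-595 + 2*(-10*(-15))²) + (83758 - 288762)) = 1/((-595 + 2*150²) - 205004) = 1/((-595 + 2*22500) - 205004) = 1/((-595 + 45000) - 205004) = 1/(44405 - 205004) = 1/(-160599) = -1/160599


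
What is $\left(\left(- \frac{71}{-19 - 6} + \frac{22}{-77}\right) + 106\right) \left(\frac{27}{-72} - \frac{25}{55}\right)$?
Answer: $- \frac{126071}{1400} \approx -90.051$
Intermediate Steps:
$\left(\left(- \frac{71}{-19 - 6} + \frac{22}{-77}\right) + 106\right) \left(\frac{27}{-72} - \frac{25}{55}\right) = \left(\left(- \frac{71}{-25} + 22 \left(- \frac{1}{77}\right)\right) + 106\right) \left(27 \left(- \frac{1}{72}\right) - \frac{5}{11}\right) = \left(\left(\left(-71\right) \left(- \frac{1}{25}\right) - \frac{2}{7}\right) + 106\right) \left(- \frac{3}{8} - \frac{5}{11}\right) = \left(\left(\frac{71}{25} - \frac{2}{7}\right) + 106\right) \left(- \frac{73}{88}\right) = \left(\frac{447}{175} + 106\right) \left(- \frac{73}{88}\right) = \frac{18997}{175} \left(- \frac{73}{88}\right) = - \frac{126071}{1400}$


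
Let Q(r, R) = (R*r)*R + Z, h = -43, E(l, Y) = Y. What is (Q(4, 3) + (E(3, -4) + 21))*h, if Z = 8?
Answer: -2623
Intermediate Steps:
Q(r, R) = 8 + r*R² (Q(r, R) = (R*r)*R + 8 = r*R² + 8 = 8 + r*R²)
(Q(4, 3) + (E(3, -4) + 21))*h = ((8 + 4*3²) + (-4 + 21))*(-43) = ((8 + 4*9) + 17)*(-43) = ((8 + 36) + 17)*(-43) = (44 + 17)*(-43) = 61*(-43) = -2623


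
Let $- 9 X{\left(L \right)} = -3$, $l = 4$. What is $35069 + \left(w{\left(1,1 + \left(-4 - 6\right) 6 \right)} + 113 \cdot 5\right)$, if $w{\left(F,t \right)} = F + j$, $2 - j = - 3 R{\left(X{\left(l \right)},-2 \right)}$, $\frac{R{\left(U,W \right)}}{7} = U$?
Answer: $35644$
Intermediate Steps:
$X{\left(L \right)} = \frac{1}{3}$ ($X{\left(L \right)} = \left(- \frac{1}{9}\right) \left(-3\right) = \frac{1}{3}$)
$R{\left(U,W \right)} = 7 U$
$j = 9$ ($j = 2 - - 3 \cdot 7 \cdot \frac{1}{3} = 2 - \left(-3\right) \frac{7}{3} = 2 - -7 = 2 + 7 = 9$)
$w{\left(F,t \right)} = 9 + F$ ($w{\left(F,t \right)} = F + 9 = 9 + F$)
$35069 + \left(w{\left(1,1 + \left(-4 - 6\right) 6 \right)} + 113 \cdot 5\right) = 35069 + \left(\left(9 + 1\right) + 113 \cdot 5\right) = 35069 + \left(10 + 565\right) = 35069 + 575 = 35644$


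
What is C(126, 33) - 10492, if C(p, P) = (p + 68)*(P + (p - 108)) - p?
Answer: -724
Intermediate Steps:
C(p, P) = -p + (68 + p)*(-108 + P + p) (C(p, P) = (68 + p)*(P + (-108 + p)) - p = (68 + p)*(-108 + P + p) - p = -p + (68 + p)*(-108 + P + p))
C(126, 33) - 10492 = (-7344 + 126**2 - 41*126 + 68*33 + 33*126) - 10492 = (-7344 + 15876 - 5166 + 2244 + 4158) - 10492 = 9768 - 10492 = -724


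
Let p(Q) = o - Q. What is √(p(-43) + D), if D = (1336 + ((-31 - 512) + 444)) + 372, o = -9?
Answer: √1643 ≈ 40.534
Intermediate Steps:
D = 1609 (D = (1336 + (-543 + 444)) + 372 = (1336 - 99) + 372 = 1237 + 372 = 1609)
p(Q) = -9 - Q
√(p(-43) + D) = √((-9 - 1*(-43)) + 1609) = √((-9 + 43) + 1609) = √(34 + 1609) = √1643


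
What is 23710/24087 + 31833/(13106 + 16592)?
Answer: 47448421/23075346 ≈ 2.0562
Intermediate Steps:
23710/24087 + 31833/(13106 + 16592) = 23710*(1/24087) + 31833/29698 = 23710/24087 + 31833*(1/29698) = 23710/24087 + 31833/29698 = 47448421/23075346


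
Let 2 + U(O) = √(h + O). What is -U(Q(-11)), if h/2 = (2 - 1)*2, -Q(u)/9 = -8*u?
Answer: 2 - 2*I*√197 ≈ 2.0 - 28.071*I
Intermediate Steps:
Q(u) = 72*u (Q(u) = -(-72)*u = 72*u)
h = 4 (h = 2*((2 - 1)*2) = 2*(1*2) = 2*2 = 4)
U(O) = -2 + √(4 + O)
-U(Q(-11)) = -(-2 + √(4 + 72*(-11))) = -(-2 + √(4 - 792)) = -(-2 + √(-788)) = -(-2 + 2*I*√197) = 2 - 2*I*√197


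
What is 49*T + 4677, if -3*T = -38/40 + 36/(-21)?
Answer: 283231/60 ≈ 4720.5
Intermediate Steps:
T = 373/420 (T = -(-38/40 + 36/(-21))/3 = -(-38*1/40 + 36*(-1/21))/3 = -(-19/20 - 12/7)/3 = -⅓*(-373/140) = 373/420 ≈ 0.88809)
49*T + 4677 = 49*(373/420) + 4677 = 2611/60 + 4677 = 283231/60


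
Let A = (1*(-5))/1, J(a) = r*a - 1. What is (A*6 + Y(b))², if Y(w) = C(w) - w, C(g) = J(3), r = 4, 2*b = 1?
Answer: 1521/4 ≈ 380.25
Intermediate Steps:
b = ½ (b = (½)*1 = ½ ≈ 0.50000)
J(a) = -1 + 4*a (J(a) = 4*a - 1 = -1 + 4*a)
C(g) = 11 (C(g) = -1 + 4*3 = -1 + 12 = 11)
Y(w) = 11 - w
A = -5 (A = -5*1 = -5)
(A*6 + Y(b))² = (-5*6 + (11 - 1*½))² = (-30 + (11 - ½))² = (-30 + 21/2)² = (-39/2)² = 1521/4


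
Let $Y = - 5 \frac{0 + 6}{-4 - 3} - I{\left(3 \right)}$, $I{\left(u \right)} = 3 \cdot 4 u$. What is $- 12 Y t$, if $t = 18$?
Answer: $\frac{47952}{7} \approx 6850.3$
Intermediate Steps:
$I{\left(u \right)} = 12 u$
$Y = - \frac{222}{7}$ ($Y = - 5 \frac{0 + 6}{-4 - 3} - 12 \cdot 3 = - 5 \frac{1}{-7} \cdot 6 - 36 = - 5 \left(\left(- \frac{1}{7}\right) 6\right) - 36 = \left(-5\right) \left(- \frac{6}{7}\right) - 36 = \frac{30}{7} - 36 = - \frac{222}{7} \approx -31.714$)
$- 12 Y t = \left(-12\right) \left(- \frac{222}{7}\right) 18 = \frac{2664}{7} \cdot 18 = \frac{47952}{7}$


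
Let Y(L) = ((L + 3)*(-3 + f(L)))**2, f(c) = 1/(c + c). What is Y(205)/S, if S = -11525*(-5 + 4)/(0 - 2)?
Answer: -32673859712/484338125 ≈ -67.461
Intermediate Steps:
f(c) = 1/(2*c)
S = -11525/2 (S = -(-11525)/(-2) = -(-11525)*(-1)/2 = -11525*1/2 = -11525/2 ≈ -5762.5)
Y(L) = (-3 + 1/(2*L))**2*(3 + L)**2 (Y(L) = ((L + 3)*(-3 + 1/(2*L)))**2 = ((3 + L)*(-3 + 1/(2*L)))**2 = ((-3 + 1/(2*L))*(3 + L))**2 = (-3 + 1/(2*L))**2*(3 + L)**2)
Y(205)/S = ((1/4)*(-1 + 6*205)**2*(3 + 205)**2/205**2)/(-11525/2) = ((1/4)*(1/42025)*(-1 + 1230)**2*208**2)*(-2/11525) = ((1/4)*(1/42025)*1229**2*43264)*(-2/11525) = ((1/4)*(1/42025)*1510441*43264)*(-2/11525) = (16336929856/42025)*(-2/11525) = -32673859712/484338125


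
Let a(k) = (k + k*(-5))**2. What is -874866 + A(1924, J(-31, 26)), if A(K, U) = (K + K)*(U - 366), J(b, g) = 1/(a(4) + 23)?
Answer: -637018438/279 ≈ -2.2832e+6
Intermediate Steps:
a(k) = 16*k**2 (a(k) = (k - 5*k)**2 = (-4*k)**2 = 16*k**2)
J(b, g) = 1/279 (J(b, g) = 1/(16*4**2 + 23) = 1/(16*16 + 23) = 1/(256 + 23) = 1/279)
A(K, U) = 2*K*(-366 + U) (A(K, U) = (2*K)*(-366 + U) = 2*K*(-366 + U))
-874866 + A(1924, J(-31, 26)) = -874866 + 2*1924*(-366 + 1/279) = -874866 + 2*1924*(-102113/279) = -874866 - 392930824/279 = -637018438/279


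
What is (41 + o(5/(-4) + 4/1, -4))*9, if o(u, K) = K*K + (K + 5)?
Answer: 522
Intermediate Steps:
o(u, K) = 5 + K + K**2 (o(u, K) = K**2 + (5 + K) = 5 + K + K**2)
(41 + o(5/(-4) + 4/1, -4))*9 = (41 + (5 - 4 + (-4)**2))*9 = (41 + (5 - 4 + 16))*9 = (41 + 17)*9 = 58*9 = 522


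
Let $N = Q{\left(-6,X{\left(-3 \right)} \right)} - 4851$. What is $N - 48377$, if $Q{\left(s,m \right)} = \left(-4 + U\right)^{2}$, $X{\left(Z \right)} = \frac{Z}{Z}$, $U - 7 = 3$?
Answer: $-53192$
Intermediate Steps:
$U = 10$ ($U = 7 + 3 = 10$)
$X{\left(Z \right)} = 1$
$Q{\left(s,m \right)} = 36$ ($Q{\left(s,m \right)} = \left(-4 + 10\right)^{2} = 6^{2} = 36$)
$N = -4815$ ($N = 36 - 4851 = -4815$)
$N - 48377 = -4815 - 48377 = -53192$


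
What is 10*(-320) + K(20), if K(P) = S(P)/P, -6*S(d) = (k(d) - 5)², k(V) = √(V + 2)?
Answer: -384047/120 + √22/12 ≈ -3200.0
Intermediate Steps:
k(V) = √(2 + V)
S(d) = -(-5 + √(2 + d))²/6 (S(d) = -(√(2 + d) - 5)²/6 = -(-5 + √(2 + d))²/6)
K(P) = -(-5 + √(2 + P))²/(6*P) (K(P) = (-(-5 + √(2 + P))²/6)/P = -(-5 + √(2 + P))²/(6*P))
10*(-320) + K(20) = 10*(-320) - ⅙*(-5 + √(2 + 20))²/20 = -3200 - ⅙*1/20*(-5 + √22)² = -3200 - (-5 + √22)²/120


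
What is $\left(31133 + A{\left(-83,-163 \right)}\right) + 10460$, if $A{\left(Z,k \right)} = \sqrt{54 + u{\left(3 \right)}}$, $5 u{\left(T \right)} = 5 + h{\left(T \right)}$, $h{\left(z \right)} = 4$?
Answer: $41593 + \frac{3 \sqrt{155}}{5} \approx 41601.0$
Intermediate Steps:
$u{\left(T \right)} = \frac{9}{5}$ ($u{\left(T \right)} = \frac{5 + 4}{5} = \frac{1}{5} \cdot 9 = \frac{9}{5}$)
$A{\left(Z,k \right)} = \frac{3 \sqrt{155}}{5}$ ($A{\left(Z,k \right)} = \sqrt{54 + \frac{9}{5}} = \sqrt{\frac{279}{5}} = \frac{3 \sqrt{155}}{5}$)
$\left(31133 + A{\left(-83,-163 \right)}\right) + 10460 = \left(31133 + \frac{3 \sqrt{155}}{5}\right) + 10460 = 41593 + \frac{3 \sqrt{155}}{5}$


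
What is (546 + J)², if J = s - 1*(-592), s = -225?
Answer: 833569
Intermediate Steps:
J = 367 (J = -225 - 1*(-592) = -225 + 592 = 367)
(546 + J)² = (546 + 367)² = 913² = 833569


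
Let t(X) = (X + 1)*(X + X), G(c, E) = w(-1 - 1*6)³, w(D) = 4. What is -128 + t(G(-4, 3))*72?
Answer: 598912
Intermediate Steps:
G(c, E) = 64 (G(c, E) = 4³ = 64)
t(X) = 2*X*(1 + X) (t(X) = (1 + X)*(2*X) = 2*X*(1 + X))
-128 + t(G(-4, 3))*72 = -128 + (2*64*(1 + 64))*72 = -128 + (2*64*65)*72 = -128 + 8320*72 = -128 + 599040 = 598912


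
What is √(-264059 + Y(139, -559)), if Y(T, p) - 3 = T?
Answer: 41*I*√157 ≈ 513.73*I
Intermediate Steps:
Y(T, p) = 3 + T
√(-264059 + Y(139, -559)) = √(-264059 + (3 + 139)) = √(-264059 + 142) = √(-263917) = 41*I*√157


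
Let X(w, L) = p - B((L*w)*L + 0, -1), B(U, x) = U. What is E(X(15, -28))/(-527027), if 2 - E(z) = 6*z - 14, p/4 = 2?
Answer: -70528/527027 ≈ -0.13382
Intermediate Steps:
p = 8 (p = 4*2 = 8)
X(w, L) = 8 - w*L**2 (X(w, L) = 8 - ((L*w)*L + 0) = 8 - (w*L**2 + 0) = 8 - w*L**2)
E(z) = 16 - 6*z (E(z) = 2 - (6*z - 14) = 2 - (-14 + 6*z) = 2 + (14 - 6*z) = 16 - 6*z)
E(X(15, -28))/(-527027) = (16 - 6*(8 - 1*15*(-28)**2))/(-527027) = (16 - 6*(8 - 1*15*784))*(-1/527027) = (16 - 6*(8 - 11760))*(-1/527027) = (16 - 6*(-11752))*(-1/527027) = (16 + 70512)*(-1/527027) = 70528*(-1/527027) = -70528/527027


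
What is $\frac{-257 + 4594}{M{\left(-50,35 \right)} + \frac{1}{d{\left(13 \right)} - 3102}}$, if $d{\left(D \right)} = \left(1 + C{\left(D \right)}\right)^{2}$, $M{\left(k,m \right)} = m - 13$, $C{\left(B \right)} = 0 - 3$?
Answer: $\frac{13436026}{68155} \approx 197.14$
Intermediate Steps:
$C{\left(B \right)} = -3$ ($C{\left(B \right)} = 0 - 3 = -3$)
$M{\left(k,m \right)} = -13 + m$
$d{\left(D \right)} = 4$ ($d{\left(D \right)} = \left(1 - 3\right)^{2} = \left(-2\right)^{2} = 4$)
$\frac{-257 + 4594}{M{\left(-50,35 \right)} + \frac{1}{d{\left(13 \right)} - 3102}} = \frac{-257 + 4594}{\left(-13 + 35\right) + \frac{1}{4 - 3102}} = \frac{4337}{22 + \frac{1}{-3098}} = \frac{4337}{22 - \frac{1}{3098}} = \frac{4337}{\frac{68155}{3098}} = 4337 \cdot \frac{3098}{68155} = \frac{13436026}{68155}$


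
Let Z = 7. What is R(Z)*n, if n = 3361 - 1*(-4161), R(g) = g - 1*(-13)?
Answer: 150440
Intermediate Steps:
R(g) = 13 + g (R(g) = g + 13 = 13 + g)
n = 7522 (n = 3361 + 4161 = 7522)
R(Z)*n = (13 + 7)*7522 = 20*7522 = 150440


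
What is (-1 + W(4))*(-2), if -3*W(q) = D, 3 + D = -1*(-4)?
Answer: 8/3 ≈ 2.6667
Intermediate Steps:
D = 1 (D = -3 - 1*(-4) = -3 + 4 = 1)
W(q) = -⅓ (W(q) = -⅓*1 = -⅓)
(-1 + W(4))*(-2) = (-1 - ⅓)*(-2) = -4/3*(-2) = 8/3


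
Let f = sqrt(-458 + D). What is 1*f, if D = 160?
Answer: I*sqrt(298) ≈ 17.263*I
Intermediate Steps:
f = I*sqrt(298) (f = sqrt(-458 + 160) = sqrt(-298) = I*sqrt(298) ≈ 17.263*I)
1*f = 1*(I*sqrt(298)) = I*sqrt(298)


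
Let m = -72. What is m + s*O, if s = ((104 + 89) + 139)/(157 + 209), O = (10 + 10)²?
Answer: 53224/183 ≈ 290.84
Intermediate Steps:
O = 400 (O = 20² = 400)
s = 166/183 (s = (193 + 139)/366 = 332*(1/366) = 166/183 ≈ 0.90710)
m + s*O = -72 + (166/183)*400 = -72 + 66400/183 = 53224/183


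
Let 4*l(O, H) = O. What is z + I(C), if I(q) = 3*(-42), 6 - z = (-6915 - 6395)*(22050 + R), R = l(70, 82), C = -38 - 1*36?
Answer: 293718305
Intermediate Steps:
l(O, H) = O/4
C = -74 (C = -38 - 36 = -74)
R = 35/2 (R = (1/4)*70 = 35/2 ≈ 17.500)
z = 293718431 (z = 6 - (-6915 - 6395)*(22050 + 35/2) = 6 - (-13310)*44135/2 = 6 - 1*(-293718425) = 6 + 293718425 = 293718431)
I(q) = -126
z + I(C) = 293718431 - 126 = 293718305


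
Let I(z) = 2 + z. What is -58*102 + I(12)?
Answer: -5902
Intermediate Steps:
-58*102 + I(12) = -58*102 + (2 + 12) = -5916 + 14 = -5902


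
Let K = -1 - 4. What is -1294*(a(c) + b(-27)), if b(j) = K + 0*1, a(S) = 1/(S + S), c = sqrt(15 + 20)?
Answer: 6470 - 647*sqrt(35)/35 ≈ 6360.6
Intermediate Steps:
c = sqrt(35) ≈ 5.9161
K = -5
a(S) = 1/(2*S)
b(j) = -5 (b(j) = -5 + 0*1 = -5 + 0 = -5)
-1294*(a(c) + b(-27)) = -1294*(1/(2*(sqrt(35))) - 5) = -1294*((sqrt(35)/35)/2 - 5) = -1294*(sqrt(35)/70 - 5) = -1294*(-5 + sqrt(35)/70) = 6470 - 647*sqrt(35)/35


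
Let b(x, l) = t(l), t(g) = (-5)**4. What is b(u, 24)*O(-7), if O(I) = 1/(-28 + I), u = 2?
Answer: -125/7 ≈ -17.857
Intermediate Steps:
t(g) = 625
b(x, l) = 625
b(u, 24)*O(-7) = 625/(-28 - 7) = 625/(-35) = 625*(-1/35) = -125/7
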